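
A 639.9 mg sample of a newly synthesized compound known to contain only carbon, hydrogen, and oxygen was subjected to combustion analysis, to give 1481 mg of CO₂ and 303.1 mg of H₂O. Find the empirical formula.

C8H8O3

mol C = 1.481 g CO₂ ÷ 44.009 g/mol = 0.033652 mol
mol H = 2 × 0.3031 g H₂O ÷ 18.015 g/mol = 0.033650 mol
mass O = 0.6399 − (0.40420 + 0.033919) = 0.20178 g → mol O = 0.20178 ÷ 15.999 = 0.012612 mol
Divide by the smallest (0.012612 mol): C 2.668, H 2.668, O 1.000
Multiplying each by 3 gives whole numbers: C 8.00, H 8.00, O 3.00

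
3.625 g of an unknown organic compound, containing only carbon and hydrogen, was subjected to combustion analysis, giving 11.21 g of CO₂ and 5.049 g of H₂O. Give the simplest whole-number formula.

mol C = 11.21 g CO₂ ÷ 44.009 g/mol = 0.25472 mol
mol H = 2 × 5.049 g H₂O ÷ 18.015 g/mol = 0.56053 mol
Divide by the smallest (0.25472 mol): C 1.000, H 2.201
Multiplying each by 5 gives whole numbers: C 5.00, H 11.00

C5H11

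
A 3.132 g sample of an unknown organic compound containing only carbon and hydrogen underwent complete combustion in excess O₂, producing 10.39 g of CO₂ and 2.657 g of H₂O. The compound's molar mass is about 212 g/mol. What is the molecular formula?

mol C = 10.39 g CO₂ ÷ 44.009 g/mol = 0.23609 mol
mol H = 2 × 2.657 g H₂O ÷ 18.015 g/mol = 0.29498 mol
Divide by the smallest (0.23609 mol): C 1.000, H 1.249
Multiplying each by 4 gives whole numbers: C 4.00, H 5.00
Empirical formula: C4H5
Empirical-formula mass = 53.08 g/mol; 212 ÷ 53.08 ≈ 4, so the molecular formula is C16H20.

C16H20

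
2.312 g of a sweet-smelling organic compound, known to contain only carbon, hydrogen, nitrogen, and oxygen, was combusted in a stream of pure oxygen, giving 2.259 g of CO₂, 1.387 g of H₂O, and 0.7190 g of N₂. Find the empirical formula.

mol C = 2.259 g CO₂ ÷ 44.009 g/mol = 0.051330 mol
mol H = 2 × 1.387 g H₂O ÷ 18.015 g/mol = 0.15398 mol
mol N = 2 × 0.7190 g N₂ ÷ 28.014 g/mol = 0.051331 mol
mass O = 2.312 − (0.61653 + 0.15521 + 0.71900) = 0.82126 g → mol O = 0.82126 ÷ 15.999 = 0.051332 mol
Divide by the smallest (0.051330 mol): C 1.000, H 3.000, N 1.000, O 1.000

CH3NO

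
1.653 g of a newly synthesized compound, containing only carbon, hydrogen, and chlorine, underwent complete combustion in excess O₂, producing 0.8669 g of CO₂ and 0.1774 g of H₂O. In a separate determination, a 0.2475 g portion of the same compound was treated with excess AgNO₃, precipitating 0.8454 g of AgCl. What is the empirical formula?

mol C = 0.8669 g CO₂ ÷ 44.009 g/mol = 0.019698 mol
mol H = 2 × 0.1774 g H₂O ÷ 18.015 g/mol = 0.019695 mol
From the AgCl data: mol Cl per gram of compound = (0.8454 ÷ 143.318) ÷ 0.2475 = 0.023833 mol/g, so in the 1.653 g combustion sample mol Cl = 0.039397 mol
Divide by the smallest (0.019695 mol): C 1.000, H 1.000, Cl 2.000

CHCl2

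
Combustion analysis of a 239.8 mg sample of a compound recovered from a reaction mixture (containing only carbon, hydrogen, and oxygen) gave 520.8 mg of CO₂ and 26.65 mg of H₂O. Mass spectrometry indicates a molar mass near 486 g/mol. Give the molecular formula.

mol C = 0.5208 g CO₂ ÷ 44.009 g/mol = 0.011834 mol
mol H = 2 × 0.02665 g H₂O ÷ 18.015 g/mol = 0.0029586 mol
mass O = 0.2398 − (0.14214 + 0.0029823) = 0.094680 g → mol O = 0.094680 ÷ 15.999 = 0.0059179 mol
Divide by the smallest (0.0029586 mol): C 4.000, H 1.000, O 2.000
Empirical formula: C4HO2
Empirical-formula mass = 81.05 g/mol; 486 ÷ 81.05 ≈ 6, so the molecular formula is C24H6O12.

C24H6O12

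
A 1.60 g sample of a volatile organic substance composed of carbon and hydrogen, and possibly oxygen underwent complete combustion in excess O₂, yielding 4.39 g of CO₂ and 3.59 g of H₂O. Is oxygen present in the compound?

mol C = 4.39 g CO₂ ÷ 44.009 g/mol = 0.09975 mol
mol H = 2 × 3.59 g H₂O ÷ 18.015 g/mol = 0.3986 mol
C and H together account for 1.600 g — essentially the entire 1.60 g sample — so the compound contains no oxygen.

no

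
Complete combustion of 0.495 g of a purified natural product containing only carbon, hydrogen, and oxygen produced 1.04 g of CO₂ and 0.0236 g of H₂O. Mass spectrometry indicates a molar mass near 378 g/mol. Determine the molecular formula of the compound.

mol C = 1.04 g CO₂ ÷ 44.009 g/mol = 0.02363 mol
mol H = 2 × 0.0236 g H₂O ÷ 18.015 g/mol = 0.002620 mol
mass O = 0.495 − (0.2838 + 0.002641) = 0.2085 g → mol O = 0.2085 ÷ 15.999 = 0.01303 mol
Divide by the smallest (0.002620 mol): C 9.020, H 1.000, O 4.974
Empirical formula: C9HO5
Empirical-formula mass = 189.10 g/mol; 378 ÷ 189.10 ≈ 2, so the molecular formula is C18H2O10.

C18H2O10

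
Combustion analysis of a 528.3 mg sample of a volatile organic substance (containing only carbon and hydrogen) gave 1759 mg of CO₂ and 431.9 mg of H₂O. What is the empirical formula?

mol C = 1.759 g CO₂ ÷ 44.009 g/mol = 0.039969 mol
mol H = 2 × 0.4319 g H₂O ÷ 18.015 g/mol = 0.047949 mol
Divide by the smallest (0.039969 mol): C 1.000, H 1.200
Multiplying each by 5 gives whole numbers: C 5.00, H 6.00

C5H6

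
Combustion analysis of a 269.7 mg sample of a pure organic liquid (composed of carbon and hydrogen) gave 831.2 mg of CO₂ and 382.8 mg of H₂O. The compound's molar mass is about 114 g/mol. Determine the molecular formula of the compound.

C8H18

mol C = 0.8312 g CO₂ ÷ 44.009 g/mol = 0.018887 mol
mol H = 2 × 0.3828 g H₂O ÷ 18.015 g/mol = 0.042498 mol
Divide by the smallest (0.018887 mol): C 1.000, H 2.250
Multiplying each by 4 gives whole numbers: C 4.00, H 9.00
Empirical formula: C4H9
Empirical-formula mass = 57.12 g/mol; 114 ÷ 57.12 ≈ 2, so the molecular formula is C8H18.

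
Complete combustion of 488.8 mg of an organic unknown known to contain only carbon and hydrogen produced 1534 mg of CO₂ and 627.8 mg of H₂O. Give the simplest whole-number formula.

CH2

mol C = 1.534 g CO₂ ÷ 44.009 g/mol = 0.034857 mol
mol H = 2 × 0.6278 g H₂O ÷ 18.015 g/mol = 0.069697 mol
Divide by the smallest (0.034857 mol): C 1.000, H 2.000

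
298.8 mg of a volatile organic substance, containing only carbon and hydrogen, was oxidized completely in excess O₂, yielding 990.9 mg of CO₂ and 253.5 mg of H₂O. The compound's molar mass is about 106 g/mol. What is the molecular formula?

C8H10

mol C = 0.9909 g CO₂ ÷ 44.009 g/mol = 0.022516 mol
mol H = 2 × 0.2535 g H₂O ÷ 18.015 g/mol = 0.028143 mol
Divide by the smallest (0.022516 mol): C 1.000, H 1.250
Multiplying each by 4 gives whole numbers: C 4.00, H 5.00
Empirical formula: C4H5
Empirical-formula mass = 53.08 g/mol; 106 ÷ 53.08 ≈ 2, so the molecular formula is C8H10.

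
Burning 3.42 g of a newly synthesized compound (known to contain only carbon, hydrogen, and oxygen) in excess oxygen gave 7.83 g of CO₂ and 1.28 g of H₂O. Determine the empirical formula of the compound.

C5H4O2

mol C = 7.83 g CO₂ ÷ 44.009 g/mol = 0.1779 mol
mol H = 2 × 1.28 g H₂O ÷ 18.015 g/mol = 0.1421 mol
mass O = 3.42 − (2.137 + 0.1432) = 1.140 g → mol O = 1.140 ÷ 15.999 = 0.07124 mol
Divide by the smallest (0.07124 mol): C 2.497, H 1.995, O 1.000
Multiplying each by 2 gives whole numbers: C 4.99, H 3.99, O 2.00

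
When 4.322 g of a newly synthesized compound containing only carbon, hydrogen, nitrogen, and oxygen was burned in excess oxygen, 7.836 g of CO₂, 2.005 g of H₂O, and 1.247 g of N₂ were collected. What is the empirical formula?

mol C = 7.836 g CO₂ ÷ 44.009 g/mol = 0.17805 mol
mol H = 2 × 2.005 g H₂O ÷ 18.015 g/mol = 0.22259 mol
mol N = 2 × 1.247 g N₂ ÷ 28.014 g/mol = 0.089027 mol
mass O = 4.322 − (2.1386 + 0.22437 + 1.2470) = 0.71201 g → mol O = 0.71201 ÷ 15.999 = 0.044504 mol
Divide by the smallest (0.044504 mol): C 4.001, H 5.002, N 2.000, O 1.000

C4H5N2O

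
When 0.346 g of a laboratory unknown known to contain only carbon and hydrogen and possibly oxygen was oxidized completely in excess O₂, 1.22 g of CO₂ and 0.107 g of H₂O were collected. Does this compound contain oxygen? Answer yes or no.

mol C = 1.22 g CO₂ ÷ 44.009 g/mol = 0.02772 mol
mol H = 2 × 0.107 g H₂O ÷ 18.015 g/mol = 0.01188 mol
C and H together account for 0.3449 g — essentially the entire 0.346 g sample — so the compound contains no oxygen.

no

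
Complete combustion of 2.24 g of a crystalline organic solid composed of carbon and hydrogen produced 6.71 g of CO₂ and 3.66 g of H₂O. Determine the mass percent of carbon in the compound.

81.8%

mol C = 6.71 g CO₂ ÷ 44.009 g/mol = 0.1525 mol
mol H = 2 × 3.66 g H₂O ÷ 18.015 g/mol = 0.4063 mol
mass % C = 1.831 g ÷ 2.24 g × 100%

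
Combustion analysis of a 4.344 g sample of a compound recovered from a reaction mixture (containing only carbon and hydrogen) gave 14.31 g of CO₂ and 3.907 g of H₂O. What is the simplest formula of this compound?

mol C = 14.31 g CO₂ ÷ 44.009 g/mol = 0.32516 mol
mol H = 2 × 3.907 g H₂O ÷ 18.015 g/mol = 0.43375 mol
Divide by the smallest (0.32516 mol): C 1.000, H 1.334
Multiplying each by 3 gives whole numbers: C 3.00, H 4.00

C3H4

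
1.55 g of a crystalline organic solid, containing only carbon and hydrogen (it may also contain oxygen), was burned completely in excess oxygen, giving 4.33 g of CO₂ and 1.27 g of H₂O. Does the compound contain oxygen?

mol C = 4.33 g CO₂ ÷ 44.009 g/mol = 0.09839 mol
mol H = 2 × 1.27 g H₂O ÷ 18.015 g/mol = 0.1410 mol
C and H account for only 1.324 g of the 1.55 g sample; the remaining 0.2261 g must be oxygen.

yes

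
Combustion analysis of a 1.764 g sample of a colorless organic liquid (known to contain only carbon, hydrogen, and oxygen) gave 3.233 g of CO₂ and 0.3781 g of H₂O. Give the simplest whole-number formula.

mol C = 3.233 g CO₂ ÷ 44.009 g/mol = 0.073462 mol
mol H = 2 × 0.3781 g H₂O ÷ 18.015 g/mol = 0.041976 mol
mass O = 1.764 − (0.88236 + 0.042312) = 0.83933 g → mol O = 0.83933 ÷ 15.999 = 0.052462 mol
Divide by the smallest (0.041976 mol): C 1.750, H 1.000, O 1.250
Multiplying each by 4 gives whole numbers: C 7.00, H 4.00, O 5.00

C7H4O5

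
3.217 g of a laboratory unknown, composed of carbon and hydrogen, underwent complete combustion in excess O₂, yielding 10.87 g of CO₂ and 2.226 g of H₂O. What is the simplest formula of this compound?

mol C = 10.87 g CO₂ ÷ 44.009 g/mol = 0.24699 mol
mol H = 2 × 2.226 g H₂O ÷ 18.015 g/mol = 0.24713 mol
Divide by the smallest (0.24699 mol): C 1.000, H 1.001

CH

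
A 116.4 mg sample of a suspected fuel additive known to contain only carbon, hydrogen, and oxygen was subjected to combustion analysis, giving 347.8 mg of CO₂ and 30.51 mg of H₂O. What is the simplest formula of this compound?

mol C = 0.3478 g CO₂ ÷ 44.009 g/mol = 0.0079029 mol
mol H = 2 × 0.03051 g H₂O ÷ 18.015 g/mol = 0.0033872 mol
mass O = 0.1164 − (0.094922 + 0.0034143) = 0.018064 g → mol O = 0.018064 ÷ 15.999 = 0.0011290 mol
Divide by the smallest (0.0011290 mol): C 7.000, H 3.000, O 1.000

C7H3O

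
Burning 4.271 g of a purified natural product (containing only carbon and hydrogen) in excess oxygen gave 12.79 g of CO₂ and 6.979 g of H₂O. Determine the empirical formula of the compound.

mol C = 12.79 g CO₂ ÷ 44.009 g/mol = 0.29062 mol
mol H = 2 × 6.979 g H₂O ÷ 18.015 g/mol = 0.77480 mol
Divide by the smallest (0.29062 mol): C 1.000, H 2.666
Multiplying each by 3 gives whole numbers: C 3.00, H 8.00

C3H8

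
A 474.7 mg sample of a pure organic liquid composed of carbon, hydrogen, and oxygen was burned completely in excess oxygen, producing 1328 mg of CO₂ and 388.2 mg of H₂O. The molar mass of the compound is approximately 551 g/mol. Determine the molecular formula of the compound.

C35H50O5

mol C = 1.328 g CO₂ ÷ 44.009 g/mol = 0.030176 mol
mol H = 2 × 0.3882 g H₂O ÷ 18.015 g/mol = 0.043097 mol
mass O = 0.4747 − (0.36244 + 0.043442) = 0.068818 g → mol O = 0.068818 ÷ 15.999 = 0.0043014 mol
Divide by the smallest (0.0043014 mol): C 7.015, H 10.019, O 1.000
Empirical formula: C7H10O
Empirical-formula mass = 110.16 g/mol; 551 ÷ 110.16 ≈ 5, so the molecular formula is C35H50O5.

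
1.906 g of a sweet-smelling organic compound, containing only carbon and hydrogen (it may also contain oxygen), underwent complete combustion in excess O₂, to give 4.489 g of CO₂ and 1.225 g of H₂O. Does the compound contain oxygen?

yes

mol C = 4.489 g CO₂ ÷ 44.009 g/mol = 0.10200 mol
mol H = 2 × 1.225 g H₂O ÷ 18.015 g/mol = 0.13600 mol
C and H account for only 1.3622 g of the 1.906 g sample; the remaining 0.54377 g must be oxygen.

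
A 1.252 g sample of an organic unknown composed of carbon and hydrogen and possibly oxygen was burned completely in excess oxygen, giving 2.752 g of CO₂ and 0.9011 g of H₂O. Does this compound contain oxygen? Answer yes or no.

mol C = 2.752 g CO₂ ÷ 44.009 g/mol = 0.062533 mol
mol H = 2 × 0.9011 g H₂O ÷ 18.015 g/mol = 0.10004 mol
C and H account for only 0.85192 g of the 1.252 g sample; the remaining 0.40008 g must be oxygen.

yes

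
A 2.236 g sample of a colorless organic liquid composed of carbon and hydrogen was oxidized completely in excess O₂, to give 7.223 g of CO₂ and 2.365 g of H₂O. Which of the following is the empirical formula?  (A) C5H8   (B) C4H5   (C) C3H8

mol C = 7.223 g CO₂ ÷ 44.009 g/mol = 0.16413 mol
mol H = 2 × 2.365 g H₂O ÷ 18.015 g/mol = 0.26256 mol
Divide by the smallest (0.16413 mol): C 1.000, H 1.600
Multiplying each by 5 gives whole numbers: C 5.00, H 8.00

(A) C5H8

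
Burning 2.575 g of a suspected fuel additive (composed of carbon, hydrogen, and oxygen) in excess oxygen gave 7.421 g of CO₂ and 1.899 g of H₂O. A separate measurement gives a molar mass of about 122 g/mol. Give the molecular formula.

mol C = 7.421 g CO₂ ÷ 44.009 g/mol = 0.16862 mol
mol H = 2 × 1.899 g H₂O ÷ 18.015 g/mol = 0.21082 mol
mass O = 2.575 − (2.0254 + 0.21251) = 0.33714 g → mol O = 0.33714 ÷ 15.999 = 0.021073 mol
Divide by the smallest (0.021073 mol): C 8.002, H 10.005, O 1.000
Empirical formula: C8H10O
Empirical-formula mass = 122.17 g/mol; 122 ÷ 122.17 ≈ 1, so the molecular formula is C8H10O.

C8H10O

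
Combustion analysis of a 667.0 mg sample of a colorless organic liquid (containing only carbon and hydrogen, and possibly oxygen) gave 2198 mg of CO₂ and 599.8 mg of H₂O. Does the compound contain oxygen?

no

mol C = 2.198 g CO₂ ÷ 44.009 g/mol = 0.049944 mol
mol H = 2 × 0.5998 g H₂O ÷ 18.015 g/mol = 0.066589 mol
C and H together account for 0.66700 g — essentially the entire 0.6670 g sample — so the compound contains no oxygen.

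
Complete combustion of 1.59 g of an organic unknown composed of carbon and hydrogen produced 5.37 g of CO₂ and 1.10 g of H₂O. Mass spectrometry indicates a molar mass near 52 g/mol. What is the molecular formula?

C4H4

mol C = 5.37 g CO₂ ÷ 44.009 g/mol = 0.1220 mol
mol H = 2 × 1.10 g H₂O ÷ 18.015 g/mol = 0.1221 mol
Divide by the smallest (0.1220 mol): C 1.000, H 1.001
Empirical formula: CH
Empirical-formula mass = 13.02 g/mol; 52 ÷ 13.02 ≈ 4, so the molecular formula is C4H4.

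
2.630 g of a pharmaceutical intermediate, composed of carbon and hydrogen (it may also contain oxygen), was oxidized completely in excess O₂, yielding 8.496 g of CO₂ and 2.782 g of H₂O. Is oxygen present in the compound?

no

mol C = 8.496 g CO₂ ÷ 44.009 g/mol = 0.19305 mol
mol H = 2 × 2.782 g H₂O ÷ 18.015 g/mol = 0.30885 mol
C and H together account for 2.6301 g — essentially the entire 2.630 g sample — so the compound contains no oxygen.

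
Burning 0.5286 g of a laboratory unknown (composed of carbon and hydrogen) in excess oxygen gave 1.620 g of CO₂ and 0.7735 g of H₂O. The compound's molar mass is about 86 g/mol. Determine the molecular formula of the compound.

mol C = 1.620 g CO₂ ÷ 44.009 g/mol = 0.036811 mol
mol H = 2 × 0.7735 g H₂O ÷ 18.015 g/mol = 0.085873 mol
Divide by the smallest (0.036811 mol): C 1.000, H 2.333
Multiplying each by 3 gives whole numbers: C 3.00, H 7.00
Empirical formula: C3H7
Empirical-formula mass = 43.09 g/mol; 86 ÷ 43.09 ≈ 2, so the molecular formula is C6H14.

C6H14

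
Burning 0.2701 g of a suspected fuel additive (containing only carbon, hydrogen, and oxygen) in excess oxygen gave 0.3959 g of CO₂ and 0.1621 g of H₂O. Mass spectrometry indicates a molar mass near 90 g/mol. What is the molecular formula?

C3H6O3

mol C = 0.3959 g CO₂ ÷ 44.009 g/mol = 0.0089959 mol
mol H = 2 × 0.1621 g H₂O ÷ 18.015 g/mol = 0.017996 mol
mass O = 0.2701 − (0.10805 + 0.018140) = 0.14391 g → mol O = 0.14391 ÷ 15.999 = 0.0089950 mol
Divide by the smallest (0.0089950 mol): C 1.000, H 2.001, O 1.000
Empirical formula: CH2O
Empirical-formula mass = 30.03 g/mol; 90 ÷ 30.03 ≈ 3, so the molecular formula is C3H6O3.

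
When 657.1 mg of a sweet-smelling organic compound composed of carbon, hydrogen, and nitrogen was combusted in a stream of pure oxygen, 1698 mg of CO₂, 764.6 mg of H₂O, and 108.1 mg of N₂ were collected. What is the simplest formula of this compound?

mol C = 1.698 g CO₂ ÷ 44.009 g/mol = 0.038583 mol
mol H = 2 × 0.7646 g H₂O ÷ 18.015 g/mol = 0.084885 mol
mol N = 2 × 0.1081 g N₂ ÷ 28.014 g/mol = 0.0077176 mol
Divide by the smallest (0.0077176 mol): C 4.999, H 10.999, N 1.000

C5H11N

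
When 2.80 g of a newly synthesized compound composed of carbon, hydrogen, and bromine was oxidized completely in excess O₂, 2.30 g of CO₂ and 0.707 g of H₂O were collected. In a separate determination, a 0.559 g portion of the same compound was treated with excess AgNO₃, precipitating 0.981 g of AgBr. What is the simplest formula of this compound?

C2H3Br

mol C = 2.30 g CO₂ ÷ 44.009 g/mol = 0.05226 mol
mol H = 2 × 0.707 g H₂O ÷ 18.015 g/mol = 0.07849 mol
From the AgBr data: mol Br per gram of compound = (0.981 ÷ 187.772) ÷ 0.559 = 0.009346 mol/g, so in the 2.80 g combustion sample mol Br = 0.02617 mol
Divide by the smallest (0.02617 mol): C 1.997, H 2.999, Br 1.000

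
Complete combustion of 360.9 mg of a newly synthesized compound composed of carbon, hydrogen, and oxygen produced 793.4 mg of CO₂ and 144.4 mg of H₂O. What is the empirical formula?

mol C = 0.7934 g CO₂ ÷ 44.009 g/mol = 0.018028 mol
mol H = 2 × 0.1444 g H₂O ÷ 18.015 g/mol = 0.016031 mol
mass O = 0.3609 − (0.21654 + 0.016159) = 0.12820 g → mol O = 0.12820 ÷ 15.999 = 0.0080133 mol
Divide by the smallest (0.0080133 mol): C 2.250, H 2.001, O 1.000
Multiplying each by 4 gives whole numbers: C 9.00, H 8.00, O 4.00

C9H8O4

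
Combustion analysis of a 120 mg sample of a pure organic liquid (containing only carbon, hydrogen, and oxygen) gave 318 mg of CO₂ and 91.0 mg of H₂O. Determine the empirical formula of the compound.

C5H7O

mol C = 0.318 g CO₂ ÷ 44.009 g/mol = 0.007226 mol
mol H = 2 × 0.0910 g H₂O ÷ 18.015 g/mol = 0.01010 mol
mass O = 0.120 − (0.08679 + 0.01018) = 0.02303 g → mol O = 0.02303 ÷ 15.999 = 0.001439 mol
Divide by the smallest (0.001439 mol): C 5.020, H 7.019, O 1.000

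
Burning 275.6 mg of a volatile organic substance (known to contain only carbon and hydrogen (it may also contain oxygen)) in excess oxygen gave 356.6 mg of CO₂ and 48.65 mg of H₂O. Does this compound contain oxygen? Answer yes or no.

mol C = 0.3566 g CO₂ ÷ 44.009 g/mol = 0.0081029 mol
mol H = 2 × 0.04865 g H₂O ÷ 18.015 g/mol = 0.0054011 mol
C and H account for only 0.10277 g of the 0.2756 g sample; the remaining 0.17283 g must be oxygen.

yes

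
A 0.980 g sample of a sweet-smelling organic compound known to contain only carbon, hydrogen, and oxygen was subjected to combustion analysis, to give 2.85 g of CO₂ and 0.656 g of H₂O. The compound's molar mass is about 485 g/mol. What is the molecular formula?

C32H36O4

mol C = 2.85 g CO₂ ÷ 44.009 g/mol = 0.06476 mol
mol H = 2 × 0.656 g H₂O ÷ 18.015 g/mol = 0.07283 mol
mass O = 0.980 − (0.7778 + 0.07341) = 0.1288 g → mol O = 0.1288 ÷ 15.999 = 0.008048 mol
Divide by the smallest (0.008048 mol): C 8.046, H 9.049, O 1.000
Empirical formula: C8H9O
Empirical-formula mass = 121.16 g/mol; 485 ÷ 121.16 ≈ 4, so the molecular formula is C32H36O4.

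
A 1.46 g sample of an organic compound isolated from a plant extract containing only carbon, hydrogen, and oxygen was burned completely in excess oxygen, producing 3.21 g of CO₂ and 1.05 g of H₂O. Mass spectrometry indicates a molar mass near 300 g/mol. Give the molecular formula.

mol C = 3.21 g CO₂ ÷ 44.009 g/mol = 0.07294 mol
mol H = 2 × 1.05 g H₂O ÷ 18.015 g/mol = 0.1166 mol
mass O = 1.46 − (0.8761 + 0.1175) = 0.4664 g → mol O = 0.4664 ÷ 15.999 = 0.02915 mol
Divide by the smallest (0.02915 mol): C 2.502, H 3.999, O 1.000
Multiplying each by 2 gives whole numbers: C 5.00, H 8.00, O 2.00
Empirical formula: C5H8O2
Empirical-formula mass = 100.12 g/mol; 300 ÷ 100.12 ≈ 3, so the molecular formula is C15H24O6.

C15H24O6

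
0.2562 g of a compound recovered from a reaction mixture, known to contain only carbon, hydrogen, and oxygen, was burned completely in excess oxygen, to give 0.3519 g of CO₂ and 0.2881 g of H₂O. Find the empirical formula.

CH4O

mol C = 0.3519 g CO₂ ÷ 44.009 g/mol = 0.0079961 mol
mol H = 2 × 0.2881 g H₂O ÷ 18.015 g/mol = 0.031984 mol
mass O = 0.2562 − (0.096041 + 0.032240) = 0.12792 g → mol O = 0.12792 ÷ 15.999 = 0.0079954 mol
Divide by the smallest (0.0079954 mol): C 1.000, H 4.000, O 1.000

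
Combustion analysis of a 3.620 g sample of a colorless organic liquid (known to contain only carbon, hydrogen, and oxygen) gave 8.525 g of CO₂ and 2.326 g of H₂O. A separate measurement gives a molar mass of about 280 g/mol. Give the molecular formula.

C15H20O5

mol C = 8.525 g CO₂ ÷ 44.009 g/mol = 0.19371 mol
mol H = 2 × 2.326 g H₂O ÷ 18.015 g/mol = 0.25823 mol
mass O = 3.620 − (2.3267 + 0.26030) = 1.0330 g → mol O = 1.0330 ÷ 15.999 = 0.064570 mol
Divide by the smallest (0.064570 mol): C 3.000, H 3.999, O 1.000
Empirical formula: C3H4O
Empirical-formula mass = 56.06 g/mol; 280 ÷ 56.06 ≈ 5, so the molecular formula is C15H20O5.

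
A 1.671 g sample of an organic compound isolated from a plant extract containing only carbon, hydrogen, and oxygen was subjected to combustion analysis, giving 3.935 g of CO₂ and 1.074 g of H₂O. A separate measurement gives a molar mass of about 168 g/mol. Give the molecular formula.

C9H12O3

mol C = 3.935 g CO₂ ÷ 44.009 g/mol = 0.089414 mol
mol H = 2 × 1.074 g H₂O ÷ 18.015 g/mol = 0.11923 mol
mass O = 1.671 − (1.0739 + 0.12019) = 0.47687 g → mol O = 0.47687 ÷ 15.999 = 0.029806 mol
Divide by the smallest (0.029806 mol): C 3.000, H 4.000, O 1.000
Empirical formula: C3H4O
Empirical-formula mass = 56.06 g/mol; 168 ÷ 56.06 ≈ 3, so the molecular formula is C9H12O3.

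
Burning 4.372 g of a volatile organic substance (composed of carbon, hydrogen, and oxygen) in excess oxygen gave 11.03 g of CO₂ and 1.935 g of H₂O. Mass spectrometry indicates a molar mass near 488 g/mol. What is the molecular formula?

C28H24O8

mol C = 11.03 g CO₂ ÷ 44.009 g/mol = 0.25063 mol
mol H = 2 × 1.935 g H₂O ÷ 18.015 g/mol = 0.21482 mol
mass O = 4.372 − (3.0103 + 0.21654) = 1.1451 g → mol O = 1.1451 ÷ 15.999 = 0.071576 mol
Divide by the smallest (0.071576 mol): C 3.502, H 3.001, O 1.000
Multiplying each by 2 gives whole numbers: C 7.00, H 6.00, O 2.00
Empirical formula: C7H6O2
Empirical-formula mass = 122.12 g/mol; 488 ÷ 122.12 ≈ 4, so the molecular formula is C28H24O8.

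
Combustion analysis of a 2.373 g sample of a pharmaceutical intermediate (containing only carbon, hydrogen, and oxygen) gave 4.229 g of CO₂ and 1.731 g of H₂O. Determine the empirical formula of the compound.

mol C = 4.229 g CO₂ ÷ 44.009 g/mol = 0.096094 mol
mol H = 2 × 1.731 g H₂O ÷ 18.015 g/mol = 0.19217 mol
mass O = 2.373 − (1.1542 + 0.19371) = 1.0251 g → mol O = 1.0251 ÷ 15.999 = 0.064073 mol
Divide by the smallest (0.064073 mol): C 1.500, H 2.999, O 1.000
Multiplying each by 2 gives whole numbers: C 3.00, H 6.00, O 2.00

C3H6O2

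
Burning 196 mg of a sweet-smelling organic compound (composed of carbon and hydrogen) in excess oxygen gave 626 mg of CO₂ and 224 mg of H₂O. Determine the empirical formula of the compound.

mol C = 0.626 g CO₂ ÷ 44.009 g/mol = 0.01422 mol
mol H = 2 × 0.224 g H₂O ÷ 18.015 g/mol = 0.02487 mol
Divide by the smallest (0.01422 mol): C 1.000, H 1.748
Multiplying each by 4 gives whole numbers: C 4.00, H 6.99

C4H7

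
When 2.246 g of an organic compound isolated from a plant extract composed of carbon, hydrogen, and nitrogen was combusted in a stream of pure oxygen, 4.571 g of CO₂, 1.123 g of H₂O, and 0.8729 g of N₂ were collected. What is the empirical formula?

C5H6N3

mol C = 4.571 g CO₂ ÷ 44.009 g/mol = 0.10387 mol
mol H = 2 × 1.123 g H₂O ÷ 18.015 g/mol = 0.12467 mol
mol N = 2 × 0.8729 g N₂ ÷ 28.014 g/mol = 0.062319 mol
Divide by the smallest (0.062319 mol): C 1.667, H 2.001, N 1.000
Multiplying each by 3 gives whole numbers: C 5.00, H 6.00, N 3.00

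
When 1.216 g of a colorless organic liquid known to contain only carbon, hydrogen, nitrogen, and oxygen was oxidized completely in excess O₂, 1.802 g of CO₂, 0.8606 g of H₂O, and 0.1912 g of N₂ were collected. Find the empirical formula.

mol C = 1.802 g CO₂ ÷ 44.009 g/mol = 0.040946 mol
mol H = 2 × 0.8606 g H₂O ÷ 18.015 g/mol = 0.095543 mol
mol N = 2 × 0.1912 g N₂ ÷ 28.014 g/mol = 0.013650 mol
mass O = 1.216 − (0.49180 + 0.096307 + 0.19120) = 0.43669 g → mol O = 0.43669 ÷ 15.999 = 0.027295 mol
Divide by the smallest (0.013650 mol): C 3.000, H 6.999, N 1.000, O 2.000

C3H7NO2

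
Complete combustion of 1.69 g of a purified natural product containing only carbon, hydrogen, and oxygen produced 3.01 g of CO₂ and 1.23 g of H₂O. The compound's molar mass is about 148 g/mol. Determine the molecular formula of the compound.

C6H12O4

mol C = 3.01 g CO₂ ÷ 44.009 g/mol = 0.06840 mol
mol H = 2 × 1.23 g H₂O ÷ 18.015 g/mol = 0.1366 mol
mass O = 1.69 − (0.8215 + 0.1376) = 0.7309 g → mol O = 0.7309 ÷ 15.999 = 0.04568 mol
Divide by the smallest (0.04568 mol): C 1.497, H 2.989, O 1.000
Multiplying each by 2 gives whole numbers: C 2.99, H 5.98, O 2.00
Empirical formula: C3H6O2
Empirical-formula mass = 74.08 g/mol; 148 ÷ 74.08 ≈ 2, so the molecular formula is C6H12O4.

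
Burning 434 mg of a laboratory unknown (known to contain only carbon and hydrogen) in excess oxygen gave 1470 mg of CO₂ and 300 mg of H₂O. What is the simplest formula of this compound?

CH

mol C = 1.47 g CO₂ ÷ 44.009 g/mol = 0.03340 mol
mol H = 2 × 0.300 g H₂O ÷ 18.015 g/mol = 0.03331 mol
Divide by the smallest (0.03331 mol): C 1.003, H 1.000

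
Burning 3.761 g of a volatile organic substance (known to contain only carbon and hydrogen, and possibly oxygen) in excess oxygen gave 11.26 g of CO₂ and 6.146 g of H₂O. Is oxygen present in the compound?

no

mol C = 11.26 g CO₂ ÷ 44.009 g/mol = 0.25586 mol
mol H = 2 × 6.146 g H₂O ÷ 18.015 g/mol = 0.68232 mol
C and H together account for 3.7609 g — essentially the entire 3.761 g sample — so the compound contains no oxygen.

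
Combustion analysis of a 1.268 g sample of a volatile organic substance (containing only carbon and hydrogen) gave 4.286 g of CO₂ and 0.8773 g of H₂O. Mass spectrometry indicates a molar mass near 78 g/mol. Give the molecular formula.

mol C = 4.286 g CO₂ ÷ 44.009 g/mol = 0.097389 mol
mol H = 2 × 0.8773 g H₂O ÷ 18.015 g/mol = 0.097397 mol
Divide by the smallest (0.097389 mol): C 1.000, H 1.000
Empirical formula: CH
Empirical-formula mass = 13.02 g/mol; 78 ÷ 13.02 ≈ 6, so the molecular formula is C6H6.

C6H6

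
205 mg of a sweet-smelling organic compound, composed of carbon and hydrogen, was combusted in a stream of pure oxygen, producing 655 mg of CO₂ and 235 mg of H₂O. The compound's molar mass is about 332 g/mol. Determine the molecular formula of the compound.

mol C = 0.655 g CO₂ ÷ 44.009 g/mol = 0.01488 mol
mol H = 2 × 0.235 g H₂O ÷ 18.015 g/mol = 0.02609 mol
Divide by the smallest (0.01488 mol): C 1.000, H 1.753
Multiplying each by 4 gives whole numbers: C 4.00, H 7.01
Empirical formula: C4H7
Empirical-formula mass = 55.10 g/mol; 332 ÷ 55.10 ≈ 6, so the molecular formula is C24H42.

C24H42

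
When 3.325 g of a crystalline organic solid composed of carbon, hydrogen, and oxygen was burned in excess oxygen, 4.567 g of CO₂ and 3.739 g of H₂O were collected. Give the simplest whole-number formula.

mol C = 4.567 g CO₂ ÷ 44.009 g/mol = 0.10377 mol
mol H = 2 × 3.739 g H₂O ÷ 18.015 g/mol = 0.41510 mol
mass O = 3.325 − (1.2464 + 0.41842) = 1.6601 g → mol O = 1.6601 ÷ 15.999 = 0.10377 mol
Divide by the smallest (0.10377 mol): C 1.000, H 4.000, O 1.000

CH4O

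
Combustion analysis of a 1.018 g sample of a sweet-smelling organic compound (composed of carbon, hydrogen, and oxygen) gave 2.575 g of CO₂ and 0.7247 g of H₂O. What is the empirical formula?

C8H11O2

mol C = 2.575 g CO₂ ÷ 44.009 g/mol = 0.058511 mol
mol H = 2 × 0.7247 g H₂O ÷ 18.015 g/mol = 0.080455 mol
mass O = 1.018 − (0.70277 + 0.081099) = 0.23413 g → mol O = 0.23413 ÷ 15.999 = 0.014634 mol
Divide by the smallest (0.014634 mol): C 3.998, H 5.498, O 1.000
Multiplying each by 2 gives whole numbers: C 8.00, H 11.00, O 2.00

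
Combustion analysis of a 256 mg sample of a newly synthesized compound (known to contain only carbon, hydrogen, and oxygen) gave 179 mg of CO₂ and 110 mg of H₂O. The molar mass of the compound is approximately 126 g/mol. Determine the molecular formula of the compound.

C2H6O6

mol C = 0.179 g CO₂ ÷ 44.009 g/mol = 0.004067 mol
mol H = 2 × 0.110 g H₂O ÷ 18.015 g/mol = 0.01221 mol
mass O = 0.256 − (0.04885 + 0.01231) = 0.1948 g → mol O = 0.1948 ÷ 15.999 = 0.01218 mol
Divide by the smallest (0.004067 mol): C 1.000, H 3.002, O 2.994
Empirical formula: CH3O3
Empirical-formula mass = 63.03 g/mol; 126 ÷ 63.03 ≈ 2, so the molecular formula is C2H6O6.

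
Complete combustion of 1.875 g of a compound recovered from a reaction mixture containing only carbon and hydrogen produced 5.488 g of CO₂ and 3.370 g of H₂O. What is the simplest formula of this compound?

mol C = 5.488 g CO₂ ÷ 44.009 g/mol = 0.12470 mol
mol H = 2 × 3.370 g H₂O ÷ 18.015 g/mol = 0.37413 mol
Divide by the smallest (0.12470 mol): C 1.000, H 3.000

CH3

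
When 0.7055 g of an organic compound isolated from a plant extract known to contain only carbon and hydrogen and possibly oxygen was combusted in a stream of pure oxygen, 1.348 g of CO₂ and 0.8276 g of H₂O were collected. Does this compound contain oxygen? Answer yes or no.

yes

mol C = 1.348 g CO₂ ÷ 44.009 g/mol = 0.030630 mol
mol H = 2 × 0.8276 g H₂O ÷ 18.015 g/mol = 0.091879 mol
C and H account for only 0.46051 g of the 0.7055 g sample; the remaining 0.24499 g must be oxygen.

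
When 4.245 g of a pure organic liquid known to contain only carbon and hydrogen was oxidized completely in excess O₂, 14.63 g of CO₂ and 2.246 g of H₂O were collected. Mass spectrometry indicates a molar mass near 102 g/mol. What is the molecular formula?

C8H6

mol C = 14.63 g CO₂ ÷ 44.009 g/mol = 0.33243 mol
mol H = 2 × 2.246 g H₂O ÷ 18.015 g/mol = 0.24935 mol
Divide by the smallest (0.24935 mol): C 1.333, H 1.000
Multiplying each by 3 gives whole numbers: C 4.00, H 3.00
Empirical formula: C4H3
Empirical-formula mass = 51.07 g/mol; 102 ÷ 51.07 ≈ 2, so the molecular formula is C8H6.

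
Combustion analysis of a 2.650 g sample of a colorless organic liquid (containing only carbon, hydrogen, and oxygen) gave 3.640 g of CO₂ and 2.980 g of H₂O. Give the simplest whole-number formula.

CH4O

mol C = 3.640 g CO₂ ÷ 44.009 g/mol = 0.082710 mol
mol H = 2 × 2.980 g H₂O ÷ 18.015 g/mol = 0.33084 mol
mass O = 2.650 − (0.99343 + 0.33348) = 1.3231 g → mol O = 1.3231 ÷ 15.999 = 0.082698 mol
Divide by the smallest (0.082698 mol): C 1.000, H 4.001, O 1.000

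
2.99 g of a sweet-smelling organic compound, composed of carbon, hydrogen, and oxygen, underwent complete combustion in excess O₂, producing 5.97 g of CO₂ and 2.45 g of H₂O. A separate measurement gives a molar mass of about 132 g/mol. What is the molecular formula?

C6H12O3

mol C = 5.97 g CO₂ ÷ 44.009 g/mol = 0.1357 mol
mol H = 2 × 2.45 g H₂O ÷ 18.015 g/mol = 0.2720 mol
mass O = 2.99 − (1.629 + 0.2742) = 1.086 g → mol O = 1.086 ÷ 15.999 = 0.06791 mol
Divide by the smallest (0.06791 mol): C 1.998, H 4.005, O 1.000
Empirical formula: C2H4O
Empirical-formula mass = 44.05 g/mol; 132 ÷ 44.05 ≈ 3, so the molecular formula is C6H12O3.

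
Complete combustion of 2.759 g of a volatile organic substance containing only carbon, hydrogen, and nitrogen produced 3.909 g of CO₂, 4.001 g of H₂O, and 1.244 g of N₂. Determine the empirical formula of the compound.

CH5N

mol C = 3.909 g CO₂ ÷ 44.009 g/mol = 0.088823 mol
mol H = 2 × 4.001 g H₂O ÷ 18.015 g/mol = 0.44419 mol
mol N = 2 × 1.244 g N₂ ÷ 28.014 g/mol = 0.088813 mol
Divide by the smallest (0.088813 mol): C 1.000, H 5.001, N 1.000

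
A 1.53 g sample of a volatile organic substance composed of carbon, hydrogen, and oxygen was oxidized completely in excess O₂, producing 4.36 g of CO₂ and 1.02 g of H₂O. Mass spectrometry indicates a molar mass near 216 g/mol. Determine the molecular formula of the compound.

C14H16O2

mol C = 4.36 g CO₂ ÷ 44.009 g/mol = 0.09907 mol
mol H = 2 × 1.02 g H₂O ÷ 18.015 g/mol = 0.1132 mol
mass O = 1.53 − (1.190 + 0.1141) = 0.2259 g → mol O = 0.2259 ÷ 15.999 = 0.01412 mol
Divide by the smallest (0.01412 mol): C 7.016, H 8.019, O 1.000
Empirical formula: C7H8O
Empirical-formula mass = 108.14 g/mol; 216 ÷ 108.14 ≈ 2, so the molecular formula is C14H16O2.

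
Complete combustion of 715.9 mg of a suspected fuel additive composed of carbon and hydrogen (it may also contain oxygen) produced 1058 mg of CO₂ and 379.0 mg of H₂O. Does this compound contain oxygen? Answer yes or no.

yes

mol C = 1.058 g CO₂ ÷ 44.009 g/mol = 0.024041 mol
mol H = 2 × 0.3790 g H₂O ÷ 18.015 g/mol = 0.042076 mol
C and H account for only 0.33116 g of the 0.7159 g sample; the remaining 0.38474 g must be oxygen.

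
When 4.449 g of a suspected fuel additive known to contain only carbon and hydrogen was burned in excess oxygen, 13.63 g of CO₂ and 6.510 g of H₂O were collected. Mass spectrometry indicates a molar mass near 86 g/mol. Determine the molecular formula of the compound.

C6H14

mol C = 13.63 g CO₂ ÷ 44.009 g/mol = 0.30971 mol
mol H = 2 × 6.510 g H₂O ÷ 18.015 g/mol = 0.72273 mol
Divide by the smallest (0.30971 mol): C 1.000, H 2.334
Multiplying each by 3 gives whole numbers: C 3.00, H 7.00
Empirical formula: C3H7
Empirical-formula mass = 43.09 g/mol; 86 ÷ 43.09 ≈ 2, so the molecular formula is C6H14.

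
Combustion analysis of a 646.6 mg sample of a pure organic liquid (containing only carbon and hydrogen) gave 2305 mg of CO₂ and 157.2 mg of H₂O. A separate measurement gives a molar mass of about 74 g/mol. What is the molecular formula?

C6H2

mol C = 2.305 g CO₂ ÷ 44.009 g/mol = 0.052376 mol
mol H = 2 × 0.1572 g H₂O ÷ 18.015 g/mol = 0.017452 mol
Divide by the smallest (0.017452 mol): C 3.001, H 1.000
Empirical formula: C3H
Empirical-formula mass = 37.04 g/mol; 74 ÷ 37.04 ≈ 2, so the molecular formula is C6H2.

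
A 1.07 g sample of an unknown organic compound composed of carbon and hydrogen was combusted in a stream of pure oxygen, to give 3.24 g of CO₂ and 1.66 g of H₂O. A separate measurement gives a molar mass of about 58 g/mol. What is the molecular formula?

mol C = 3.24 g CO₂ ÷ 44.009 g/mol = 0.07362 mol
mol H = 2 × 1.66 g H₂O ÷ 18.015 g/mol = 0.1843 mol
Divide by the smallest (0.07362 mol): C 1.000, H 2.503
Multiplying each by 2 gives whole numbers: C 2.00, H 5.01
Empirical formula: C2H5
Empirical-formula mass = 29.06 g/mol; 58 ÷ 29.06 ≈ 2, so the molecular formula is C4H10.

C4H10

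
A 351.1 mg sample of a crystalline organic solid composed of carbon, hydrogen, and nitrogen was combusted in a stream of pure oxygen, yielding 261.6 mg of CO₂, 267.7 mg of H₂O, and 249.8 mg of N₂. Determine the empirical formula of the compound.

mol C = 0.2616 g CO₂ ÷ 44.009 g/mol = 0.0059442 mol
mol H = 2 × 0.2677 g H₂O ÷ 18.015 g/mol = 0.029720 mol
mol N = 2 × 0.2498 g N₂ ÷ 28.014 g/mol = 0.017834 mol
Divide by the smallest (0.0059442 mol): C 1.000, H 5.000, N 3.000

CH5N3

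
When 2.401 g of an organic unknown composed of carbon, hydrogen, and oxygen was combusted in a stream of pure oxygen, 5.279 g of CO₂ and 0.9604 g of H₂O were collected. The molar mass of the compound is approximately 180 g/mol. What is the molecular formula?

mol C = 5.279 g CO₂ ÷ 44.009 g/mol = 0.11995 mol
mol H = 2 × 0.9604 g H₂O ÷ 18.015 g/mol = 0.10662 mol
mass O = 2.401 − (1.4408 + 0.10748) = 0.85277 g → mol O = 0.85277 ÷ 15.999 = 0.053302 mol
Divide by the smallest (0.053302 mol): C 2.250, H 2.000, O 1.000
Multiplying each by 4 gives whole numbers: C 9.00, H 8.00, O 4.00
Empirical formula: C9H8O4
Empirical-formula mass = 180.16 g/mol; 180 ÷ 180.16 ≈ 1, so the molecular formula is C9H8O4.

C9H8O4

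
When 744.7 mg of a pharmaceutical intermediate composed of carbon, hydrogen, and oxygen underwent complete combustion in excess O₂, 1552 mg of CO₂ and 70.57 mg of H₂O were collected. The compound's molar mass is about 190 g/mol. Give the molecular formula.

mol C = 1.552 g CO₂ ÷ 44.009 g/mol = 0.035266 mol
mol H = 2 × 0.07057 g H₂O ÷ 18.015 g/mol = 0.0078346 mol
mass O = 0.7447 − (0.42357 + 0.0078973) = 0.31323 g → mol O = 0.31323 ÷ 15.999 = 0.019578 mol
Divide by the smallest (0.0078346 mol): C 4.501, H 1.000, O 2.499
Multiplying each by 2 gives whole numbers: C 9.00, H 2.00, O 5.00
Empirical formula: C9H2O5
Empirical-formula mass = 190.11 g/mol; 190 ÷ 190.11 ≈ 1, so the molecular formula is C9H2O5.

C9H2O5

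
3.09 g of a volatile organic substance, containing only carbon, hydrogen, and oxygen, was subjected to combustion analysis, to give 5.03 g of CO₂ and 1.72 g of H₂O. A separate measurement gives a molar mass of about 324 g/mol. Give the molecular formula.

mol C = 5.03 g CO₂ ÷ 44.009 g/mol = 0.1143 mol
mol H = 2 × 1.72 g H₂O ÷ 18.015 g/mol = 0.1910 mol
mass O = 3.09 − (1.373 + 0.1925) = 1.525 g → mol O = 1.525 ÷ 15.999 = 0.09530 mol
Divide by the smallest (0.09530 mol): C 1.199, H 2.004, O 1.000
Multiplying each by 5 gives whole numbers: C 6.00, H 10.02, O 5.00
Empirical formula: C6H10O5
Empirical-formula mass = 162.14 g/mol; 324 ÷ 162.14 ≈ 2, so the molecular formula is C12H20O10.

C12H20O10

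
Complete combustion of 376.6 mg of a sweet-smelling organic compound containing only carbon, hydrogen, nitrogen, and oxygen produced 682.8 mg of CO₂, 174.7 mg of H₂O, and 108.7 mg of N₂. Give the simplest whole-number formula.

mol C = 0.6828 g CO₂ ÷ 44.009 g/mol = 0.015515 mol
mol H = 2 × 0.1747 g H₂O ÷ 18.015 g/mol = 0.019395 mol
mol N = 2 × 0.1087 g N₂ ÷ 28.014 g/mol = 0.0077604 mol
mass O = 0.3766 − (0.18635 + 0.019550 + 0.10870) = 0.061999 g → mol O = 0.061999 ÷ 15.999 = 0.0038752 mol
Divide by the smallest (0.0038752 mol): C 4.004, H 5.005, N 2.003, O 1.000

C4H5N2O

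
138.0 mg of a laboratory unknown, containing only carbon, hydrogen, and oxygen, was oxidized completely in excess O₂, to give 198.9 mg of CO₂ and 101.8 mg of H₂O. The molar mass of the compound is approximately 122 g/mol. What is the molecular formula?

mol C = 0.1989 g CO₂ ÷ 44.009 g/mol = 0.0045195 mol
mol H = 2 × 0.1018 g H₂O ÷ 18.015 g/mol = 0.011302 mol
mass O = 0.1380 − (0.054284 + 0.011392) = 0.072324 g → mol O = 0.072324 ÷ 15.999 = 0.0045205 mol
Divide by the smallest (0.0045195 mol): C 1.000, H 2.501, O 1.000
Multiplying each by 2 gives whole numbers: C 2.00, H 5.00, O 2.00
Empirical formula: C2H5O2
Empirical-formula mass = 61.06 g/mol; 122 ÷ 61.06 ≈ 2, so the molecular formula is C4H10O4.

C4H10O4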